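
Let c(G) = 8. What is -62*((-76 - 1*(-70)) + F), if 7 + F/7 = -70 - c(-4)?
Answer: 37262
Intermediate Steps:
F = -595 (F = -49 + 7*(-70 - 1*8) = -49 + 7*(-70 - 8) = -49 + 7*(-78) = -49 - 546 = -595)
-62*((-76 - 1*(-70)) + F) = -62*((-76 - 1*(-70)) - 595) = -62*((-76 + 70) - 595) = -62*(-6 - 595) = -62*(-601) = 37262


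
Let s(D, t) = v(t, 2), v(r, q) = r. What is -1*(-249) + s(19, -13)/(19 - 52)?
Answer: 8230/33 ≈ 249.39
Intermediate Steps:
s(D, t) = t
-1*(-249) + s(19, -13)/(19 - 52) = -1*(-249) - 13/(19 - 52) = 249 - 13/(-33) = 249 - 13*(-1/33) = 249 + 13/33 = 8230/33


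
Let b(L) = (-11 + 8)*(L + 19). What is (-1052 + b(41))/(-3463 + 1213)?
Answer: 616/1125 ≈ 0.54756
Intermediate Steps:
b(L) = -57 - 3*L (b(L) = -3*(19 + L) = -57 - 3*L)
(-1052 + b(41))/(-3463 + 1213) = (-1052 + (-57 - 3*41))/(-3463 + 1213) = (-1052 + (-57 - 123))/(-2250) = (-1052 - 180)*(-1/2250) = -1232*(-1/2250) = 616/1125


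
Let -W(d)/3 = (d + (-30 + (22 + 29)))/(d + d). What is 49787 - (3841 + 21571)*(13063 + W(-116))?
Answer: -19248805197/58 ≈ -3.3188e+8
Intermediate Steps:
W(d) = -3*(21 + d)/(2*d) (W(d) = -3*(d + (-30 + (22 + 29)))/(d + d) = -3*(d + (-30 + 51))/(2*d) = -3*(d + 21)*1/(2*d) = -3*(21 + d)*1/(2*d) = -3*(21 + d)/(2*d))
49787 - (3841 + 21571)*(13063 + W(-116)) = 49787 - (3841 + 21571)*(13063 + (3/2)*(-21 - 1*(-116))/(-116)) = 49787 - 25412*(13063 + (3/2)*(-1/116)*(-21 + 116)) = 49787 - 25412*(13063 + (3/2)*(-1/116)*95) = 49787 - 25412*(13063 - 285/232) = 49787 - 25412*3030331/232 = 49787 - 1*19251692843/58 = 49787 - 19251692843/58 = -19248805197/58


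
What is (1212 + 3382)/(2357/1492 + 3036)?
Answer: 6854248/4532069 ≈ 1.5124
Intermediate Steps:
(1212 + 3382)/(2357/1492 + 3036) = 4594/(2357*(1/1492) + 3036) = 4594/(2357/1492 + 3036) = 4594/(4532069/1492) = 4594*(1492/4532069) = 6854248/4532069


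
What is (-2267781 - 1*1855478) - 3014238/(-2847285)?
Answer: -3913363495859/949095 ≈ -4.1233e+6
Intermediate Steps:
(-2267781 - 1*1855478) - 3014238/(-2847285) = (-2267781 - 1855478) - 3014238*(-1)/2847285 = -4123259 - 1*(-1004746/949095) = -4123259 + 1004746/949095 = -3913363495859/949095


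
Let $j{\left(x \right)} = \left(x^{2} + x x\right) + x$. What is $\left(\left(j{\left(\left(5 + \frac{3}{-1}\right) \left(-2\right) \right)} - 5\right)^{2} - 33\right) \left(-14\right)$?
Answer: $-6944$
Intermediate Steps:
$j{\left(x \right)} = x + 2 x^{2}$ ($j{\left(x \right)} = \left(x^{2} + x^{2}\right) + x = 2 x^{2} + x = x + 2 x^{2}$)
$\left(\left(j{\left(\left(5 + \frac{3}{-1}\right) \left(-2\right) \right)} - 5\right)^{2} - 33\right) \left(-14\right) = \left(\left(\left(5 + \frac{3}{-1}\right) \left(-2\right) \left(1 + 2 \left(5 + \frac{3}{-1}\right) \left(-2\right)\right) - 5\right)^{2} - 33\right) \left(-14\right) = \left(\left(\left(5 + 3 \left(-1\right)\right) \left(-2\right) \left(1 + 2 \left(5 + 3 \left(-1\right)\right) \left(-2\right)\right) - 5\right)^{2} - 33\right) \left(-14\right) = \left(\left(\left(5 - 3\right) \left(-2\right) \left(1 + 2 \left(5 - 3\right) \left(-2\right)\right) - 5\right)^{2} - 33\right) \left(-14\right) = \left(\left(2 \left(-2\right) \left(1 + 2 \cdot 2 \left(-2\right)\right) - 5\right)^{2} - 33\right) \left(-14\right) = \left(\left(- 4 \left(1 + 2 \left(-4\right)\right) - 5\right)^{2} - 33\right) \left(-14\right) = \left(\left(- 4 \left(1 - 8\right) - 5\right)^{2} - 33\right) \left(-14\right) = \left(\left(\left(-4\right) \left(-7\right) - 5\right)^{2} - 33\right) \left(-14\right) = \left(\left(28 - 5\right)^{2} - 33\right) \left(-14\right) = \left(23^{2} - 33\right) \left(-14\right) = \left(529 - 33\right) \left(-14\right) = 496 \left(-14\right) = -6944$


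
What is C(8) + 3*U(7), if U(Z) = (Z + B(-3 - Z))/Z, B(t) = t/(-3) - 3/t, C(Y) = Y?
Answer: 879/70 ≈ 12.557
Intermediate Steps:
B(t) = -3/t - t/3 (B(t) = t*(-⅓) - 3/t = -t/3 - 3/t = -3/t - t/3)
U(Z) = (1 - 3/(-3 - Z) + 4*Z/3)/Z (U(Z) = (Z + (-3/(-3 - Z) - (-3 - Z)/3))/Z = (Z + (-3/(-3 - Z) + (1 + Z/3)))/Z = (Z + (1 - 3/(-3 - Z) + Z/3))/Z = (1 - 3/(-3 - Z) + 4*Z/3)/Z)
C(8) + 3*U(7) = 8 + 3*((⅓)*(18 + 4*7² + 15*7)/(7*(3 + 7))) = 8 + 3*((⅓)*(⅐)*(18 + 4*49 + 105)/10) = 8 + 3*((⅓)*(⅐)*(⅒)*(18 + 196 + 105)) = 8 + 3*((⅓)*(⅐)*(⅒)*319) = 8 + 3*(319/210) = 8 + 319/70 = 879/70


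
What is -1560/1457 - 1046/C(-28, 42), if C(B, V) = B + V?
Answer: -772931/10199 ≈ -75.785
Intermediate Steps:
-1560/1457 - 1046/C(-28, 42) = -1560/1457 - 1046/(-28 + 42) = -1560*1/1457 - 1046/14 = -1560/1457 - 1046*1/14 = -1560/1457 - 523/7 = -772931/10199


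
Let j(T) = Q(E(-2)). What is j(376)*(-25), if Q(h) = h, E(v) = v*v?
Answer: -100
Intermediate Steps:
E(v) = v²
j(T) = 4 (j(T) = (-2)² = 4)
j(376)*(-25) = 4*(-25) = -100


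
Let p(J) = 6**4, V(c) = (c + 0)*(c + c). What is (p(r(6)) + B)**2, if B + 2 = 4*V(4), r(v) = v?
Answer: 2022084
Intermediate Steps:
V(c) = 2*c**2 (V(c) = c*(2*c) = 2*c**2)
p(J) = 1296
B = 126 (B = -2 + 4*(2*4**2) = -2 + 4*(2*16) = -2 + 4*32 = -2 + 128 = 126)
(p(r(6)) + B)**2 = (1296 + 126)**2 = 1422**2 = 2022084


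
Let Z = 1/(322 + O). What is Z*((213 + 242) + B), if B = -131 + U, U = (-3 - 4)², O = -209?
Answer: 373/113 ≈ 3.3009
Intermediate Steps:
U = 49 (U = (-7)² = 49)
Z = 1/113 (Z = 1/(322 - 209) = 1/113 ≈ 0.0088496)
B = -82 (B = -131 + 49 = -82)
Z*((213 + 242) + B) = ((213 + 242) - 82)/113 = (455 - 82)/113 = (1/113)*373 = 373/113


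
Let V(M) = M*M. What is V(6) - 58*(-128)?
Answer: 7460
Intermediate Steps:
V(M) = M²
V(6) - 58*(-128) = 6² - 58*(-128) = 36 + 7424 = 7460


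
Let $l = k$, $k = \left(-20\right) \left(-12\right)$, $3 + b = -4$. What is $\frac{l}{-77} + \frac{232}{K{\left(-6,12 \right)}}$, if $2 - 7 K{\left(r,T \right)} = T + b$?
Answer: $- \frac{125768}{231} \approx -544.45$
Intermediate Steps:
$b = -7$ ($b = -3 - 4 = -7$)
$K{\left(r,T \right)} = \frac{9}{7} - \frac{T}{7}$ ($K{\left(r,T \right)} = \frac{2}{7} - \frac{T - 7}{7} = \frac{2}{7} - \frac{-7 + T}{7} = \frac{2}{7} - \left(-1 + \frac{T}{7}\right) = \frac{9}{7} - \frac{T}{7}$)
$k = 240$
$l = 240$
$\frac{l}{-77} + \frac{232}{K{\left(-6,12 \right)}} = \frac{240}{-77} + \frac{232}{\frac{9}{7} - \frac{12}{7}} = 240 \left(- \frac{1}{77}\right) + \frac{232}{\frac{9}{7} - \frac{12}{7}} = - \frac{240}{77} + \frac{232}{- \frac{3}{7}} = - \frac{240}{77} + 232 \left(- \frac{7}{3}\right) = - \frac{240}{77} - \frac{1624}{3} = - \frac{125768}{231}$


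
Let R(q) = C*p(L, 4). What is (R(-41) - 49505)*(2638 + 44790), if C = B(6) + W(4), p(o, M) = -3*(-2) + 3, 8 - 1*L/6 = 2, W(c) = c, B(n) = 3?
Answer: -2344935176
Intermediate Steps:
L = 36 (L = 48 - 6*2 = 48 - 12 = 36)
p(o, M) = 9 (p(o, M) = 6 + 3 = 9)
C = 7 (C = 3 + 4 = 7)
R(q) = 63 (R(q) = 7*9 = 63)
(R(-41) - 49505)*(2638 + 44790) = (63 - 49505)*(2638 + 44790) = -49442*47428 = -2344935176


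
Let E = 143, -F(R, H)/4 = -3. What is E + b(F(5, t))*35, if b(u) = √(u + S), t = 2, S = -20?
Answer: 143 + 70*I*√2 ≈ 143.0 + 98.995*I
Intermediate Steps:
F(R, H) = 12 (F(R, H) = -4*(-3) = 12)
b(u) = √(-20 + u) (b(u) = √(u - 20) = √(-20 + u))
E + b(F(5, t))*35 = 143 + √(-20 + 12)*35 = 143 + √(-8)*35 = 143 + (2*I*√2)*35 = 143 + 70*I*√2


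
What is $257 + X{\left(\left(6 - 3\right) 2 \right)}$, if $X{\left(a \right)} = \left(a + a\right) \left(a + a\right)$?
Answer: $401$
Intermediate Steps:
$X{\left(a \right)} = 4 a^{2}$ ($X{\left(a \right)} = 2 a 2 a = 4 a^{2}$)
$257 + X{\left(\left(6 - 3\right) 2 \right)} = 257 + 4 \left(\left(6 - 3\right) 2\right)^{2} = 257 + 4 \left(3 \cdot 2\right)^{2} = 257 + 4 \cdot 6^{2} = 257 + 4 \cdot 36 = 257 + 144 = 401$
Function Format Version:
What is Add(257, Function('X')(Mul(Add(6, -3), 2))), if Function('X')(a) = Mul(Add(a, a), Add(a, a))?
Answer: 401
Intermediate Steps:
Function('X')(a) = Mul(4, Pow(a, 2)) (Function('X')(a) = Mul(Mul(2, a), Mul(2, a)) = Mul(4, Pow(a, 2)))
Add(257, Function('X')(Mul(Add(6, -3), 2))) = Add(257, Mul(4, Pow(Mul(Add(6, -3), 2), 2))) = Add(257, Mul(4, Pow(Mul(3, 2), 2))) = Add(257, Mul(4, Pow(6, 2))) = Add(257, Mul(4, 36)) = Add(257, 144) = 401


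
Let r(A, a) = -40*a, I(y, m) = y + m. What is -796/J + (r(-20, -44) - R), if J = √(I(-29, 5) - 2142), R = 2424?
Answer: -664 + 398*I*√6/57 ≈ -664.0 + 17.103*I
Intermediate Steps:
I(y, m) = m + y
J = 19*I*√6 (J = √((5 - 29) - 2142) = √(-24 - 2142) = √(-2166) = 19*I*√6 ≈ 46.54*I)
-796/J + (r(-20, -44) - R) = -796*(-I*√6/114) + (-40*(-44) - 1*2424) = -(-398)*I*√6/57 + (1760 - 2424) = 398*I*√6/57 - 664 = -664 + 398*I*√6/57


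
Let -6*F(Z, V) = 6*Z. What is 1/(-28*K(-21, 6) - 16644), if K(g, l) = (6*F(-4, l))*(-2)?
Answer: -1/15300 ≈ -6.5360e-5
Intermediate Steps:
F(Z, V) = -Z
K(g, l) = -48 (K(g, l) = (6*(-1*(-4)))*(-2) = (6*4)*(-2) = 24*(-2) = -48)
1/(-28*K(-21, 6) - 16644) = 1/(-28*(-48) - 16644) = 1/(1344 - 16644) = 1/(-15300) = -1/15300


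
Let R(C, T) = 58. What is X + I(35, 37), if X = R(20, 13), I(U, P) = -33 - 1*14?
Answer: 11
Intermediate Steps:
I(U, P) = -47 (I(U, P) = -33 - 14 = -47)
X = 58
X + I(35, 37) = 58 - 47 = 11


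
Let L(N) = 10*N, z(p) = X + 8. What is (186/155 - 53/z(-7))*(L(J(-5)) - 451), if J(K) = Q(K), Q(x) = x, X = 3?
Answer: 99699/55 ≈ 1812.7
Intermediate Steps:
z(p) = 11 (z(p) = 3 + 8 = 11)
J(K) = K
(186/155 - 53/z(-7))*(L(J(-5)) - 451) = (186/155 - 53/11)*(10*(-5) - 451) = (186*(1/155) - 53*1/11)*(-50 - 451) = (6/5 - 53/11)*(-501) = -199/55*(-501) = 99699/55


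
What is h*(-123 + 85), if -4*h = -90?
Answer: -855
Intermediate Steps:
h = 45/2 (h = -¼*(-90) = 45/2 ≈ 22.500)
h*(-123 + 85) = 45*(-123 + 85)/2 = (45/2)*(-38) = -855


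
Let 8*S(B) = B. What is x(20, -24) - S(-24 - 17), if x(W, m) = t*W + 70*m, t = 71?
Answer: -2039/8 ≈ -254.88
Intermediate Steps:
S(B) = B/8
x(W, m) = 70*m + 71*W (x(W, m) = 71*W + 70*m = 70*m + 71*W)
x(20, -24) - S(-24 - 17) = (70*(-24) + 71*20) - (-24 - 17)/8 = (-1680 + 1420) - (-41)/8 = -260 - 1*(-41/8) = -260 + 41/8 = -2039/8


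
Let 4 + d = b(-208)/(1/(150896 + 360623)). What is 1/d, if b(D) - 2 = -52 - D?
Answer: 1/80819998 ≈ 1.2373e-8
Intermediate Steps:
b(D) = -50 - D (b(D) = 2 + (-52 - D) = -50 - D)
d = 80819998 (d = -4 + (-50 - 1*(-208))/(1/(150896 + 360623)) = -4 + (-50 + 208)/(1/511519) = -4 + 158/(1/511519) = -4 + 158*511519 = -4 + 80820002 = 80819998)
1/d = 1/80819998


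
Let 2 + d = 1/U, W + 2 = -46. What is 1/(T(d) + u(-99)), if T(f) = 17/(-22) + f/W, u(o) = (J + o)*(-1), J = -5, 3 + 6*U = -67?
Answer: 18480/1908443 ≈ 0.0096833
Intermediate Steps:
U = -35/3 (U = -1/2 + (1/6)*(-67) = -1/2 - 67/6 = -35/3 ≈ -11.667)
W = -48 (W = -2 - 46 = -48)
u(o) = 5 - o (u(o) = (-5 + o)*(-1) = 5 - o)
d = -73/35 (d = -2 + 1/(-35/3) = -2 - 3/35 = -73/35 ≈ -2.0857)
T(f) = -17/22 - f/48 (T(f) = 17/(-22) + f/(-48) = 17*(-1/22) + f*(-1/48) = -17/22 - f/48)
1/(T(d) + u(-99)) = 1/((-17/22 - 1/48*(-73/35)) + (5 - 1*(-99))) = 1/((-17/22 + 73/1680) + (5 + 99)) = 1/(-13477/18480 + 104) = 1/(1908443/18480) = 18480/1908443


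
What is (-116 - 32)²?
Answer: 21904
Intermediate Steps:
(-116 - 32)² = (-148)² = 21904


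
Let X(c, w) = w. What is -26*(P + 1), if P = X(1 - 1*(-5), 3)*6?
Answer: -494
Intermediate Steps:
P = 18 (P = 3*6 = 18)
-26*(P + 1) = -26*(18 + 1) = -26*19 = -494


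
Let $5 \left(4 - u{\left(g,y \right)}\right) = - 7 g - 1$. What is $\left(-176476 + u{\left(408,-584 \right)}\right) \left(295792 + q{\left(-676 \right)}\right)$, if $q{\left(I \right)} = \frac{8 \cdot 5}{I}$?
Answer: $- \frac{43965332987514}{845} \approx -5.203 \cdot 10^{10}$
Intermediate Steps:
$q{\left(I \right)} = \frac{40}{I}$
$u{\left(g,y \right)} = \frac{21}{5} + \frac{7 g}{5}$ ($u{\left(g,y \right)} = 4 - \frac{- 7 g - 1}{5} = 4 - \frac{-1 - 7 g}{5} = 4 + \left(\frac{1}{5} + \frac{7 g}{5}\right) = \frac{21}{5} + \frac{7 g}{5}$)
$\left(-176476 + u{\left(408,-584 \right)}\right) \left(295792 + q{\left(-676 \right)}\right) = \left(-176476 + \left(\frac{21}{5} + \frac{7}{5} \cdot 408\right)\right) \left(295792 + \frac{40}{-676}\right) = \left(-176476 + \left(\frac{21}{5} + \frac{2856}{5}\right)\right) \left(295792 + 40 \left(- \frac{1}{676}\right)\right) = \left(-176476 + \frac{2877}{5}\right) \left(295792 - \frac{10}{169}\right) = \left(- \frac{879503}{5}\right) \frac{49988838}{169} = - \frac{43965332987514}{845}$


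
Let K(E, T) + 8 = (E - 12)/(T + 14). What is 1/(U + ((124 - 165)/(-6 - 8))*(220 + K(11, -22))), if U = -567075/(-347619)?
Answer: 12977776/8083266521 ≈ 0.0016055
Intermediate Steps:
K(E, T) = -8 + (-12 + E)/(14 + T) (K(E, T) = -8 + (E - 12)/(T + 14) = -8 + (-12 + E)/(14 + T))
U = 189025/115873 (U = -567075*(-1/347619) = 189025/115873 ≈ 1.6313)
1/(U + ((124 - 165)/(-6 - 8))*(220 + K(11, -22))) = 1/(189025/115873 + ((124 - 165)/(-6 - 8))*(220 + (-124 + 11 - 8*(-22))/(14 - 22))) = 1/(189025/115873 + (-41/(-14))*(220 + (-124 + 11 + 176)/(-8))) = 1/(189025/115873 + (-41*(-1/14))*(220 - ⅛*63)) = 1/(189025/115873 + 41*(220 - 63/8)/14) = 1/(189025/115873 + (41/14)*(1697/8)) = 1/(189025/115873 + 69577/112) = 1/(8083266521/12977776) = 12977776/8083266521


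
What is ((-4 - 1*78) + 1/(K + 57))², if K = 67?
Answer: 103367889/15376 ≈ 6722.7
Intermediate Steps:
((-4 - 1*78) + 1/(K + 57))² = ((-4 - 1*78) + 1/(67 + 57))² = ((-4 - 78) + 1/124)² = (-82 + 1/124)² = (-10167/124)² = 103367889/15376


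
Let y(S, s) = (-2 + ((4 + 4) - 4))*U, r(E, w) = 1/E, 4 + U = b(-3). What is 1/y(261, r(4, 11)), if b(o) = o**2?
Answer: 1/10 ≈ 0.10000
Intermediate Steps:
U = 5 (U = -4 + (-3)**2 = -4 + 9 = 5)
y(S, s) = 10 (y(S, s) = (-2 + ((4 + 4) - 4))*5 = (-2 + (8 - 4))*5 = (-2 + 4)*5 = 2*5 = 10)
1/y(261, r(4, 11)) = 1/10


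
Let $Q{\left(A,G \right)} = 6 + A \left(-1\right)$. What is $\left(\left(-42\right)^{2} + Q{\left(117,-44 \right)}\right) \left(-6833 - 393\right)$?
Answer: $-11944578$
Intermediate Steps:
$Q{\left(A,G \right)} = 6 - A$
$\left(\left(-42\right)^{2} + Q{\left(117,-44 \right)}\right) \left(-6833 - 393\right) = \left(\left(-42\right)^{2} + \left(6 - 117\right)\right) \left(-6833 - 393\right) = \left(1764 + \left(6 - 117\right)\right) \left(-7226\right) = \left(1764 - 111\right) \left(-7226\right) = 1653 \left(-7226\right) = -11944578$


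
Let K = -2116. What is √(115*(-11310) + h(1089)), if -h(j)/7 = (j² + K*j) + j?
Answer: 2*√1630137 ≈ 2553.5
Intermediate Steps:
h(j) = -7*j² + 14805*j (h(j) = -7*((j² - 2116*j) + j) = -7*(j² - 2115*j) = -7*j² + 14805*j)
√(115*(-11310) + h(1089)) = √(115*(-11310) + 7*1089*(2115 - 1*1089)) = √(-1300650 + 7*1089*(2115 - 1089)) = √(-1300650 + 7*1089*1026) = √(-1300650 + 7821198) = √6520548 = 2*√1630137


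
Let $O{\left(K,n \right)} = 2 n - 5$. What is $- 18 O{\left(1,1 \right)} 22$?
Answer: $1188$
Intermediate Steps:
$O{\left(K,n \right)} = -5 + 2 n$
$- 18 O{\left(1,1 \right)} 22 = - 18 \left(-5 + 2 \cdot 1\right) 22 = - 18 \left(-5 + 2\right) 22 = \left(-18\right) \left(-3\right) 22 = 54 \cdot 22 = 1188$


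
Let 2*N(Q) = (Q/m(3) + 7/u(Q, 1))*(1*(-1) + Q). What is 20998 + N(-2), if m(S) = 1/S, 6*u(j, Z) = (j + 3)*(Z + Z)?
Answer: 41951/2 ≈ 20976.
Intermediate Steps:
u(j, Z) = Z*(3 + j)/3 (u(j, Z) = ((j + 3)*(Z + Z))/6 = ((3 + j)*(2*Z))/6 = (2*Z*(3 + j))/6 = Z*(3 + j)/3)
N(Q) = (-1 + Q)*(3*Q + 7/(1 + Q/3))/2 (N(Q) = ((Q/(1/3) + 7/(((1/3)*1*(3 + Q))))*(1*(-1) + Q))/2 = ((Q/(1/3) + 7/(1 + Q/3))*(-1 + Q))/2 = ((Q*3 + 7/(1 + Q/3))*(-1 + Q))/2 = ((3*Q + 7/(1 + Q/3))*(-1 + Q))/2 = ((-1 + Q)*(3*Q + 7/(1 + Q/3)))/2 = (-1 + Q)*(3*Q + 7/(1 + Q/3))/2)
20998 + N(-2) = 20998 + 3*(-1 - 2)*(7 - 2*(3 - 2))/(2*(3 - 2)) = 20998 + (3/2)*(-3)*(7 - 2*1)/1 = 20998 + (3/2)*1*(-3)*(7 - 2) = 20998 + (3/2)*1*(-3)*5 = 20998 - 45/2 = 41951/2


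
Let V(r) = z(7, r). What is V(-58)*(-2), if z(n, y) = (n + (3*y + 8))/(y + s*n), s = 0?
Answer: -159/29 ≈ -5.4828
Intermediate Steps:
z(n, y) = (8 + n + 3*y)/y (z(n, y) = (n + (3*y + 8))/(y + 0*n) = (n + (8 + 3*y))/(y + 0) = (8 + n + 3*y)/y)
V(r) = (15 + 3*r)/r (V(r) = (8 + 7 + 3*r)/r = (15 + 3*r)/r)
V(-58)*(-2) = (3 + 15/(-58))*(-2) = (3 + 15*(-1/58))*(-2) = (3 - 15/58)*(-2) = (159/58)*(-2) = -159/29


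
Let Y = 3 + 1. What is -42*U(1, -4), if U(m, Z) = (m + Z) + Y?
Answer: -42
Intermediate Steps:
Y = 4
U(m, Z) = 4 + Z + m (U(m, Z) = (m + Z) + 4 = (Z + m) + 4 = 4 + Z + m)
-42*U(1, -4) = -42*(4 - 4 + 1) = -42*1 = -42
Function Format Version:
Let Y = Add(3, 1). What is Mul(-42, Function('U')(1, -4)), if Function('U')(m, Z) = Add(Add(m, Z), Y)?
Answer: -42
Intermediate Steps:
Y = 4
Function('U')(m, Z) = Add(4, Z, m) (Function('U')(m, Z) = Add(Add(m, Z), 4) = Add(Add(Z, m), 4) = Add(4, Z, m))
Mul(-42, Function('U')(1, -4)) = Mul(-42, Add(4, -4, 1)) = Mul(-42, 1) = -42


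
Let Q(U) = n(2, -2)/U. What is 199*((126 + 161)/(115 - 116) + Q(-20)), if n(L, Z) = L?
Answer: -571329/10 ≈ -57133.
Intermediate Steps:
Q(U) = 2/U
199*((126 + 161)/(115 - 116) + Q(-20)) = 199*((126 + 161)/(115 - 116) + 2/(-20)) = 199*(287/(-1) + 2*(-1/20)) = 199*(287*(-1) - ⅒) = 199*(-287 - ⅒) = 199*(-2871/10) = -571329/10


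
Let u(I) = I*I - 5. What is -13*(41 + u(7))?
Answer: -1105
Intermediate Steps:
u(I) = -5 + I² (u(I) = I² - 5 = -5 + I²)
-13*(41 + u(7)) = -13*(41 + (-5 + 7²)) = -13*(41 + (-5 + 49)) = -13*(41 + 44) = -13*85 = -1105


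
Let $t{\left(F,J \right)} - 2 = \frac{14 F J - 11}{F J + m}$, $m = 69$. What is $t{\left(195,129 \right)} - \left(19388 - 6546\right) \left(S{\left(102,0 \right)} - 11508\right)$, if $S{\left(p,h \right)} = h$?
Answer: $\frac{3727747807471}{25224} \approx 1.4779 \cdot 10^{8}$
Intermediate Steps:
$t{\left(F,J \right)} = 2 + \frac{-11 + 14 F J}{69 + F J}$ ($t{\left(F,J \right)} = 2 + \frac{14 F J - 11}{F J + 69} = 2 + \frac{14 F J - 11}{69 + F J} = 2 + \frac{-11 + 14 F J}{69 + F J}$)
$t{\left(195,129 \right)} - \left(19388 - 6546\right) \left(S{\left(102,0 \right)} - 11508\right) = \frac{127 + 16 \cdot 195 \cdot 129}{69 + 195 \cdot 129} - \left(19388 - 6546\right) \left(0 - 11508\right) = \frac{127 + 402480}{69 + 25155} - 12842 \left(-11508\right) = \frac{1}{25224} \cdot 402607 - -147785736 = \frac{1}{25224} \cdot 402607 + 147785736 = \frac{402607}{25224} + 147785736 = \frac{3727747807471}{25224}$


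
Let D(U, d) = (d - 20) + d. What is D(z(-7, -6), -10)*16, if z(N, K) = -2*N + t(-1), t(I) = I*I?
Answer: -640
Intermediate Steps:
t(I) = I²
z(N, K) = 1 - 2*N (z(N, K) = -2*N + (-1)² = -2*N + 1 = 1 - 2*N)
D(U, d) = -20 + 2*d (D(U, d) = (-20 + d) + d = -20 + 2*d)
D(z(-7, -6), -10)*16 = (-20 + 2*(-10))*16 = (-20 - 20)*16 = -40*16 = -640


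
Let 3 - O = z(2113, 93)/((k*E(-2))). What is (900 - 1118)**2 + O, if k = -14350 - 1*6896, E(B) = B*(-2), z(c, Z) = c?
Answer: 4039036681/84984 ≈ 47527.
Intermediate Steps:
E(B) = -2*B
k = -21246 (k = -14350 - 6896 = -21246)
O = 257065/84984 (O = 3 - 2113/((-(-42492)*(-2))) = 3 - 2113/((-21246*4)) = 3 - 2113/(-84984) = 3 - 2113*(-1)/84984 = 3 - 1*(-2113/84984) = 3 + 2113/84984 = 257065/84984 ≈ 3.0249)
(900 - 1118)**2 + O = (900 - 1118)**2 + 257065/84984 = (-218)**2 + 257065/84984 = 47524 + 257065/84984 = 4039036681/84984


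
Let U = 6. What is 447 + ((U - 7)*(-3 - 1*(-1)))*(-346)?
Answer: -245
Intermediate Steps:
447 + ((U - 7)*(-3 - 1*(-1)))*(-346) = 447 + ((6 - 7)*(-3 - 1*(-1)))*(-346) = 447 - (-3 + 1)*(-346) = 447 - 1*(-2)*(-346) = 447 + 2*(-346) = 447 - 692 = -245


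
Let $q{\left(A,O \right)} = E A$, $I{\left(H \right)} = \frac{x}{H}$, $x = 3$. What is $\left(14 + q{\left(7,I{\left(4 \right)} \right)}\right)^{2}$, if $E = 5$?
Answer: $2401$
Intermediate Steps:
$I{\left(H \right)} = \frac{3}{H}$
$q{\left(A,O \right)} = 5 A$
$\left(14 + q{\left(7,I{\left(4 \right)} \right)}\right)^{2} = \left(14 + 5 \cdot 7\right)^{2} = \left(14 + 35\right)^{2} = 49^{2} = 2401$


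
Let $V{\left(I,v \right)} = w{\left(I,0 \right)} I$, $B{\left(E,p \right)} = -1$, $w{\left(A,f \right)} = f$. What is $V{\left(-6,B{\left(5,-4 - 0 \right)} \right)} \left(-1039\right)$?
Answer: $0$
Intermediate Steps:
$V{\left(I,v \right)} = 0$ ($V{\left(I,v \right)} = 0 I = 0$)
$V{\left(-6,B{\left(5,-4 - 0 \right)} \right)} \left(-1039\right) = 0 \left(-1039\right) = 0$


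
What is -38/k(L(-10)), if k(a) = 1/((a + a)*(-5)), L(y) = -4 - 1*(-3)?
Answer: -380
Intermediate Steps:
L(y) = -1 (L(y) = -4 + 3 = -1)
k(a) = -1/(10*a) (k(a) = 1/((2*a)*(-5)) = 1/(-10*a) = -1/(10*a))
-38/k(L(-10)) = -38/((-⅒/(-1))) = -38/((-⅒*(-1))) = -38/⅒ = -38*10 = -380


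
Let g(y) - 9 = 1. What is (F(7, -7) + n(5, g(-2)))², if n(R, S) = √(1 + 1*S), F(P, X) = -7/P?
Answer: (-1 + √11)² ≈ 5.3668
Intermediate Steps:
g(y) = 10 (g(y) = 9 + 1 = 10)
n(R, S) = √(1 + S)
(F(7, -7) + n(5, g(-2)))² = (-7/7 + √(1 + 10))² = (-7*⅐ + √11)² = (-1 + √11)²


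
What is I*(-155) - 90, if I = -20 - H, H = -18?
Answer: 220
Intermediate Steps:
I = -2 (I = -20 - 1*(-18) = -20 + 18 = -2)
I*(-155) - 90 = -2*(-155) - 90 = 310 - 90 = 220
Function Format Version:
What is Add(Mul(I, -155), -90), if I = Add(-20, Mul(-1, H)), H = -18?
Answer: 220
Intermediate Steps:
I = -2 (I = Add(-20, Mul(-1, -18)) = Add(-20, 18) = -2)
Add(Mul(I, -155), -90) = Add(Mul(-2, -155), -90) = Add(310, -90) = 220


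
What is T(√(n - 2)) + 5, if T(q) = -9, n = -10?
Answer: -4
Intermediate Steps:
T(√(n - 2)) + 5 = -9 + 5 = -4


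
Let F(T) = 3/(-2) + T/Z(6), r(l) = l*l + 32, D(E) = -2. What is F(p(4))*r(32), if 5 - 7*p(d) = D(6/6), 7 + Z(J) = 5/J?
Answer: -64944/37 ≈ -1755.2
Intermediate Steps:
r(l) = 32 + l² (r(l) = l² + 32 = 32 + l²)
Z(J) = -7 + 5/J
p(d) = 1 (p(d) = 5/7 - ⅐*(-2) = 5/7 + 2/7 = 1)
F(T) = -3/2 - 6*T/37 (F(T) = 3/(-2) + T/(-7 + 5/6) = 3*(-½) + T/(-7 + 5*(⅙)) = -3/2 + T/(-7 + ⅚) = -3/2 + T/(-37/6) = -3/2 + T*(-6/37) = -3/2 - 6*T/37)
F(p(4))*r(32) = (-3/2 - 6/37*1)*(32 + 32²) = (-3/2 - 6/37)*(32 + 1024) = -123/74*1056 = -64944/37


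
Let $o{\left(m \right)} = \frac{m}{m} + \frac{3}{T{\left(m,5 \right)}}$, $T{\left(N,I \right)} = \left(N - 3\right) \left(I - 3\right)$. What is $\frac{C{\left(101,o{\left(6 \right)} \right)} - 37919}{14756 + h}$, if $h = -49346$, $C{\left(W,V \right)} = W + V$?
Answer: $\frac{25211}{23060} \approx 1.0933$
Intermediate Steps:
$T{\left(N,I \right)} = \left(-3 + I\right) \left(-3 + N\right)$ ($T{\left(N,I \right)} = \left(-3 + N\right) \left(-3 + I\right) = \left(-3 + I\right) \left(-3 + N\right)$)
$o{\left(m \right)} = 1 + \frac{3}{-6 + 2 m}$ ($o{\left(m \right)} = \frac{m}{m} + \frac{3}{9 - 15 - 3 m + 5 m} = 1 + \frac{3}{9 - 15 - 3 m + 5 m} = 1 + \frac{3}{-6 + 2 m}$)
$C{\left(W,V \right)} = V + W$
$\frac{C{\left(101,o{\left(6 \right)} \right)} - 37919}{14756 + h} = \frac{\left(\frac{- \frac{3}{2} + 6}{-3 + 6} + 101\right) - 37919}{14756 - 49346} = \frac{\left(\frac{1}{3} \cdot \frac{9}{2} + 101\right) - 37919}{-34590} = \left(\left(\frac{1}{3} \cdot \frac{9}{2} + 101\right) - 37919\right) \left(- \frac{1}{34590}\right) = \left(\left(\frac{3}{2} + 101\right) - 37919\right) \left(- \frac{1}{34590}\right) = \left(\frac{205}{2} - 37919\right) \left(- \frac{1}{34590}\right) = \left(- \frac{75633}{2}\right) \left(- \frac{1}{34590}\right) = \frac{25211}{23060}$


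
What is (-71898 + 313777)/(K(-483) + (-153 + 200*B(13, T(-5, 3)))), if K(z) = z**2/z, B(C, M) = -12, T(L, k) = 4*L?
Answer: -21989/276 ≈ -79.670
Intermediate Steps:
K(z) = z
(-71898 + 313777)/(K(-483) + (-153 + 200*B(13, T(-5, 3)))) = (-71898 + 313777)/(-483 + (-153 + 200*(-12))) = 241879/(-483 + (-153 - 2400)) = 241879/(-483 - 2553) = 241879/(-3036) = 241879*(-1/3036) = -21989/276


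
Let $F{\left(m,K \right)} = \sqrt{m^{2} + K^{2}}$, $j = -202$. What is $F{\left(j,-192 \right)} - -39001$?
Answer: $39001 + 2 \sqrt{19417} \approx 39280.0$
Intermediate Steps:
$F{\left(m,K \right)} = \sqrt{K^{2} + m^{2}}$
$F{\left(j,-192 \right)} - -39001 = \sqrt{\left(-192\right)^{2} + \left(-202\right)^{2}} - -39001 = \sqrt{36864 + 40804} + 39001 = \sqrt{77668} + 39001 = 2 \sqrt{19417} + 39001 = 39001 + 2 \sqrt{19417}$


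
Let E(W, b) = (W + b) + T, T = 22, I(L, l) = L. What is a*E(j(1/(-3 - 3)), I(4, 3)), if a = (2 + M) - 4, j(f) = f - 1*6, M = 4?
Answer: 119/3 ≈ 39.667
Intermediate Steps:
j(f) = -6 + f (j(f) = f - 6 = -6 + f)
a = 2 (a = (2 + 4) - 4 = 6 - 4 = 2)
E(W, b) = 22 + W + b (E(W, b) = (W + b) + 22 = 22 + W + b)
a*E(j(1/(-3 - 3)), I(4, 3)) = 2*(22 + (-6 + 1/(-3 - 3)) + 4) = 2*(22 + (-6 + 1/(-6)) + 4) = 2*(22 + (-6 - 1/6) + 4) = 2*(22 - 37/6 + 4) = 2*(119/6) = 119/3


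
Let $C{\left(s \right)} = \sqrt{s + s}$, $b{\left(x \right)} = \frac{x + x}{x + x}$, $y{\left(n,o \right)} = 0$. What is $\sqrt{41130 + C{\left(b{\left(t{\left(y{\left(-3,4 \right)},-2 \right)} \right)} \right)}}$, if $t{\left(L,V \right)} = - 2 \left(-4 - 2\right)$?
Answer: $\sqrt{41130 + \sqrt{2}} \approx 202.81$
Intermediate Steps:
$t{\left(L,V \right)} = 12$ ($t{\left(L,V \right)} = \left(-2\right) \left(-6\right) = 12$)
$b{\left(x \right)} = 1$ ($b{\left(x \right)} = \frac{2 x}{2 x} = 2 x \frac{1}{2 x} = 1$)
$C{\left(s \right)} = \sqrt{2} \sqrt{s}$ ($C{\left(s \right)} = \sqrt{2 s} = \sqrt{2} \sqrt{s}$)
$\sqrt{41130 + C{\left(b{\left(t{\left(y{\left(-3,4 \right)},-2 \right)} \right)} \right)}} = \sqrt{41130 + \sqrt{2} \sqrt{1}} = \sqrt{41130 + \sqrt{2} \cdot 1} = \sqrt{41130 + \sqrt{2}}$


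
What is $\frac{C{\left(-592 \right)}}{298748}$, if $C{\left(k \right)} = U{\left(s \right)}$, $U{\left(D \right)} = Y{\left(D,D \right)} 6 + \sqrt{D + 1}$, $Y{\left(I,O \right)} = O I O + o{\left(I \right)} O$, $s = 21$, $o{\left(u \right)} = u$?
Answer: $\frac{14553}{74687} + \frac{\sqrt{22}}{298748} \approx 0.19487$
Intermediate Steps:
$Y{\left(I,O \right)} = I O + I O^{2}$ ($Y{\left(I,O \right)} = O I O + I O = I O O + I O = I O^{2} + I O = I O + I O^{2}$)
$U{\left(D \right)} = \sqrt{1 + D} + 6 D^{2} \left(1 + D\right)$ ($U{\left(D \right)} = D D \left(1 + D\right) 6 + \sqrt{D + 1} = D^{2} \left(1 + D\right) 6 + \sqrt{1 + D} = 6 D^{2} \left(1 + D\right) + \sqrt{1 + D} = \sqrt{1 + D} + 6 D^{2} \left(1 + D\right)$)
$C{\left(k \right)} = 58212 + \sqrt{22}$ ($C{\left(k \right)} = \sqrt{1 + 21} + 6 \cdot 21^{2} \left(1 + 21\right) = \sqrt{22} + 6 \cdot 441 \cdot 22 = \sqrt{22} + 58212 = 58212 + \sqrt{22}$)
$\frac{C{\left(-592 \right)}}{298748} = \frac{58212 + \sqrt{22}}{298748} = \left(58212 + \sqrt{22}\right) \frac{1}{298748} = \frac{14553}{74687} + \frac{\sqrt{22}}{298748}$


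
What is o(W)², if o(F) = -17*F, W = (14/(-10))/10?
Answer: 14161/2500 ≈ 5.6644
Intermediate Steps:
W = -7/50 (W = (14*(-⅒))*(⅒) = -7/5*⅒ = -7/50 ≈ -0.14000)
o(W)² = (-17*(-7/50))² = (119/50)² = 14161/2500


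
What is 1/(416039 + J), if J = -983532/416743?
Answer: 416743/173380357445 ≈ 2.4036e-6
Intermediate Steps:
J = -983532/416743 (J = -983532*1/416743 = -983532/416743 ≈ -2.3600)
1/(416039 + J) = 1/(416039 - 983532/416743) = 1/(173380357445/416743) = 416743/173380357445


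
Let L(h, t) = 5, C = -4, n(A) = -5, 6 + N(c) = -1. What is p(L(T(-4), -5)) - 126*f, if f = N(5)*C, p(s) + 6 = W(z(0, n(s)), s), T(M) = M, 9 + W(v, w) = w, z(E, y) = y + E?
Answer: -3538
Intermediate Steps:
N(c) = -7 (N(c) = -6 - 1 = -7)
z(E, y) = E + y
W(v, w) = -9 + w
p(s) = -15 + s (p(s) = -6 + (-9 + s) = -15 + s)
f = 28 (f = -7*(-4) = 28)
p(L(T(-4), -5)) - 126*f = (-15 + 5) - 126*28 = -10 - 3528 = -3538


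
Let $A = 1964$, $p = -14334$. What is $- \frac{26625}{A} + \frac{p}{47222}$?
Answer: $- \frac{642718863}{46372004} \approx -13.86$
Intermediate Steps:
$- \frac{26625}{A} + \frac{p}{47222} = - \frac{26625}{1964} - \frac{14334}{47222} = \left(-26625\right) \frac{1}{1964} - \frac{7167}{23611} = - \frac{26625}{1964} - \frac{7167}{23611} = - \frac{642718863}{46372004}$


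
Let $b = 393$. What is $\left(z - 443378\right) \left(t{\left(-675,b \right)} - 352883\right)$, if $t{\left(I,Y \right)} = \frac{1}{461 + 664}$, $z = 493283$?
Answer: $- \frac{440265651766}{25} \approx -1.7611 \cdot 10^{10}$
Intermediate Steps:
$t{\left(I,Y \right)} = \frac{1}{1125}$
$\left(z - 443378\right) \left(t{\left(-675,b \right)} - 352883\right) = \left(493283 - 443378\right) \left(\frac{1}{1125} - 352883\right) = 49905 \left(- \frac{396993374}{1125}\right) = - \frac{440265651766}{25}$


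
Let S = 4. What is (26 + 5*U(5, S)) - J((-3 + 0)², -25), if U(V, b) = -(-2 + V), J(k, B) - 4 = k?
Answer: -2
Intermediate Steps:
J(k, B) = 4 + k
U(V, b) = 2 - V
(26 + 5*U(5, S)) - J((-3 + 0)², -25) = (26 + 5*(2 - 1*5)) - (4 + (-3 + 0)²) = (26 + 5*(2 - 5)) - (4 + (-3)²) = (26 + 5*(-3)) - (4 + 9) = (26 - 15) - 1*13 = 11 - 13 = -2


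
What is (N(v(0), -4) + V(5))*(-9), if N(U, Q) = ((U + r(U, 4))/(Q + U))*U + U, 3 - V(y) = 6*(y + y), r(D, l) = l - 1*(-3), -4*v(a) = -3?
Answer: 13581/26 ≈ 522.35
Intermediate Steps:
v(a) = 3/4 (v(a) = -1/4*(-3) = 3/4)
r(D, l) = 3 + l (r(D, l) = l + 3 = 3 + l)
V(y) = 3 - 12*y (V(y) = 3 - 6*(y + y) = 3 - 6*2*y = 3 - 12*y)
N(U, Q) = U + U*(7 + U)/(Q + U) (N(U, Q) = ((U + (3 + 4))/(Q + U))*U + U = ((U + 7)/(Q + U))*U + U = ((7 + U)/(Q + U))*U + U = U*(7 + U)/(Q + U) + U = U + U*(7 + U)/(Q + U))
(N(v(0), -4) + V(5))*(-9) = (3*(7 - 4 + 2*(3/4))/(4*(-4 + 3/4)) + (3 - 12*5))*(-9) = (3*(7 - 4 + 3/2)/(4*(-13/4)) + (3 - 60))*(-9) = ((3/4)*(-4/13)*(9/2) - 57)*(-9) = (-27/26 - 57)*(-9) = -1509/26*(-9) = 13581/26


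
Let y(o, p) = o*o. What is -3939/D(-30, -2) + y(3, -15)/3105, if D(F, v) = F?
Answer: 90599/690 ≈ 131.30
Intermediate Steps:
y(o, p) = o**2
-3939/D(-30, -2) + y(3, -15)/3105 = -3939/(-30) + 3**2/3105 = -3939*(-1/30) + 9*(1/3105) = 1313/10 + 1/345 = 90599/690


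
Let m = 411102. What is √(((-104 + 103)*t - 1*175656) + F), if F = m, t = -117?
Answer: √235563 ≈ 485.35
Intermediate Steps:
F = 411102
√(((-104 + 103)*t - 1*175656) + F) = √(((-104 + 103)*(-117) - 1*175656) + 411102) = √((-1*(-117) - 175656) + 411102) = √((117 - 175656) + 411102) = √(-175539 + 411102) = √235563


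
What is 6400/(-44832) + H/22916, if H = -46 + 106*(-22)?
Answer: -3957389/16052658 ≈ -0.24653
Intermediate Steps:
H = -2378 (H = -46 - 2332 = -2378)
6400/(-44832) + H/22916 = 6400/(-44832) - 2378/22916 = 6400*(-1/44832) - 2378*1/22916 = -200/1401 - 1189/11458 = -3957389/16052658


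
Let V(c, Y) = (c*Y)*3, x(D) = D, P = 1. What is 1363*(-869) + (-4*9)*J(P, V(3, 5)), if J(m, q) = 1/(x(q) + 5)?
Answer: -29611193/25 ≈ -1.1844e+6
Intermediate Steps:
V(c, Y) = 3*Y*c (V(c, Y) = (Y*c)*3 = 3*Y*c)
J(m, q) = 1/(5 + q) (J(m, q) = 1/(q + 5) = 1/(5 + q))
1363*(-869) + (-4*9)*J(P, V(3, 5)) = 1363*(-869) + (-4*9)/(5 + 3*5*3) = -1184447 - 36/(5 + 45) = -1184447 - 36/50 = -1184447 - 36*1/50 = -1184447 - 18/25 = -29611193/25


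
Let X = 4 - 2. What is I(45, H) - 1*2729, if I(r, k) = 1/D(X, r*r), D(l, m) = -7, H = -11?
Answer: -19104/7 ≈ -2729.1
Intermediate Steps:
X = 2
I(r, k) = -1/7 (I(r, k) = 1/(-7) = -1/7)
I(45, H) - 1*2729 = -1/7 - 1*2729 = -1/7 - 2729 = -19104/7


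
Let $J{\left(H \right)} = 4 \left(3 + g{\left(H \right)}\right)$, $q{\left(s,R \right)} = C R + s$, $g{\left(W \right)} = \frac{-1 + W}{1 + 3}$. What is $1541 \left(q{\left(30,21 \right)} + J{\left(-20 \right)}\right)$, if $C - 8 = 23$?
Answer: $1035552$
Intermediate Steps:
$C = 31$ ($C = 8 + 23 = 31$)
$g{\left(W \right)} = - \frac{1}{4} + \frac{W}{4}$ ($g{\left(W \right)} = \frac{-1 + W}{4} = \left(-1 + W\right) \frac{1}{4} = - \frac{1}{4} + \frac{W}{4}$)
$q{\left(s,R \right)} = s + 31 R$ ($q{\left(s,R \right)} = 31 R + s = s + 31 R$)
$J{\left(H \right)} = 11 + H$ ($J{\left(H \right)} = 4 \left(3 + \left(- \frac{1}{4} + \frac{H}{4}\right)\right) = 4 \left(\frac{11}{4} + \frac{H}{4}\right) = 11 + H$)
$1541 \left(q{\left(30,21 \right)} + J{\left(-20 \right)}\right) = 1541 \left(\left(30 + 31 \cdot 21\right) + \left(11 - 20\right)\right) = 1541 \left(\left(30 + 651\right) - 9\right) = 1541 \left(681 - 9\right) = 1541 \cdot 672 = 1035552$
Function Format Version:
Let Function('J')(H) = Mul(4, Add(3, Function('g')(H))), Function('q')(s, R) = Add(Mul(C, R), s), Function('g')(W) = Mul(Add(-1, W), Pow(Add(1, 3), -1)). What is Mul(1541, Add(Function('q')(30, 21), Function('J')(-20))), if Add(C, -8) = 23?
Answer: 1035552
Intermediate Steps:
C = 31 (C = Add(8, 23) = 31)
Function('g')(W) = Add(Rational(-1, 4), Mul(Rational(1, 4), W)) (Function('g')(W) = Mul(Add(-1, W), Pow(4, -1)) = Mul(Add(-1, W), Rational(1, 4)) = Add(Rational(-1, 4), Mul(Rational(1, 4), W)))
Function('q')(s, R) = Add(s, Mul(31, R)) (Function('q')(s, R) = Add(Mul(31, R), s) = Add(s, Mul(31, R)))
Function('J')(H) = Add(11, H) (Function('J')(H) = Mul(4, Add(3, Add(Rational(-1, 4), Mul(Rational(1, 4), H)))) = Mul(4, Add(Rational(11, 4), Mul(Rational(1, 4), H))) = Add(11, H))
Mul(1541, Add(Function('q')(30, 21), Function('J')(-20))) = Mul(1541, Add(Add(30, Mul(31, 21)), Add(11, -20))) = Mul(1541, Add(Add(30, 651), -9)) = Mul(1541, Add(681, -9)) = Mul(1541, 672) = 1035552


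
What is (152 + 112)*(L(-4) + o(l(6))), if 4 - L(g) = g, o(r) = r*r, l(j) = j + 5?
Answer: 34056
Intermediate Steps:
l(j) = 5 + j
o(r) = r²
L(g) = 4 - g
(152 + 112)*(L(-4) + o(l(6))) = (152 + 112)*((4 - 1*(-4)) + (5 + 6)²) = 264*((4 + 4) + 11²) = 264*(8 + 121) = 264*129 = 34056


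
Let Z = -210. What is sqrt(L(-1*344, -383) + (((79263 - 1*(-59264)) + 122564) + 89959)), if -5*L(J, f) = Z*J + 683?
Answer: sqrt(8411635)/5 ≈ 580.06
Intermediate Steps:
L(J, f) = -683/5 + 42*J (L(J, f) = -(-210*J + 683)/5 = -(683 - 210*J)/5 = -683/5 + 42*J)
sqrt(L(-1*344, -383) + (((79263 - 1*(-59264)) + 122564) + 89959)) = sqrt((-683/5 + 42*(-1*344)) + (((79263 - 1*(-59264)) + 122564) + 89959)) = sqrt((-683/5 + 42*(-344)) + (((79263 + 59264) + 122564) + 89959)) = sqrt((-683/5 - 14448) + ((138527 + 122564) + 89959)) = sqrt(-72923/5 + (261091 + 89959)) = sqrt(-72923/5 + 351050) = sqrt(1682327/5) = sqrt(8411635)/5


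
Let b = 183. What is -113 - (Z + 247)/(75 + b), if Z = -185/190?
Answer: -1117201/9804 ≈ -113.95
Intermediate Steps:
Z = -37/38 (Z = -185*1/190 = -37/38 ≈ -0.97368)
-113 - (Z + 247)/(75 + b) = -113 - (-37/38 + 247)/(75 + 183) = -113 - 9349/(38*258) = -113 - 1*9349/9804 = -113 - 9349/9804 = -1117201/9804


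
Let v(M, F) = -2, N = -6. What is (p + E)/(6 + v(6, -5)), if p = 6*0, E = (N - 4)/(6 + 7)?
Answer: -5/26 ≈ -0.19231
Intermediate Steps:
E = -10/13 (E = (-6 - 4)/(6 + 7) = -10/13 ≈ -0.76923)
p = 0
(p + E)/(6 + v(6, -5)) = (0 - 10/13)/(6 - 2) = -10/13/4 = (1/4)*(-10/13) = -5/26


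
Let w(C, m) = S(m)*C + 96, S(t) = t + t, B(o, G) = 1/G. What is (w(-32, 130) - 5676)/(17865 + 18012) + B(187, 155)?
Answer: -2118623/5560935 ≈ -0.38098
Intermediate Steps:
S(t) = 2*t
w(C, m) = 96 + 2*C*m (w(C, m) = (2*m)*C + 96 = 2*C*m + 96 = 96 + 2*C*m)
(w(-32, 130) - 5676)/(17865 + 18012) + B(187, 155) = ((96 + 2*(-32)*130) - 5676)/(17865 + 18012) + 1/155 = ((96 - 8320) - 5676)/35877 + 1/155 = (-8224 - 5676)*(1/35877) + 1/155 = -13900*1/35877 + 1/155 = -13900/35877 + 1/155 = -2118623/5560935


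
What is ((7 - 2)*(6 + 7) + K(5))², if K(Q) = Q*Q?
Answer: 8100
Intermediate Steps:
K(Q) = Q²
((7 - 2)*(6 + 7) + K(5))² = ((7 - 2)*(6 + 7) + 5²)² = (5*13 + 25)² = (65 + 25)² = 90² = 8100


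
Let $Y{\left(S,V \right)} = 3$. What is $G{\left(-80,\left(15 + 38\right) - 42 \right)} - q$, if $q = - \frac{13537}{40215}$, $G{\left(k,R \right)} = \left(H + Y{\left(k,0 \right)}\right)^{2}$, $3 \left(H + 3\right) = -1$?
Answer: $\frac{54016}{120645} \approx 0.44773$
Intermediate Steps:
$H = - \frac{10}{3}$ ($H = -3 + \frac{1}{3} \left(-1\right) = -3 - \frac{1}{3} = - \frac{10}{3} \approx -3.3333$)
$G{\left(k,R \right)} = \frac{1}{9}$ ($G{\left(k,R \right)} = \left(- \frac{10}{3} + 3\right)^{2} = \left(- \frac{1}{3}\right)^{2} = \frac{1}{9}$)
$q = - \frac{13537}{40215}$ ($q = \left(-13537\right) \frac{1}{40215} = - \frac{13537}{40215} \approx -0.33662$)
$G{\left(-80,\left(15 + 38\right) - 42 \right)} - q = \frac{1}{9} - - \frac{13537}{40215} = \frac{1}{9} + \frac{13537}{40215} = \frac{54016}{120645}$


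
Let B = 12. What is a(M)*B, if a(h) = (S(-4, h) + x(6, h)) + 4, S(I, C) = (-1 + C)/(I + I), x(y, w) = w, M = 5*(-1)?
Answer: -3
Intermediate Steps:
M = -5
S(I, C) = (-1 + C)/(2*I) (S(I, C) = (-1 + C)/((2*I)) = (-1 + C)*(1/(2*I)) = (-1 + C)/(2*I))
a(h) = 33/8 + 7*h/8 (a(h) = ((1/2)*(-1 + h)/(-4) + h) + 4 = ((1/2)*(-1/4)*(-1 + h) + h) + 4 = ((1/8 - h/8) + h) + 4 = (1/8 + 7*h/8) + 4 = 33/8 + 7*h/8)
a(M)*B = (33/8 + (7/8)*(-5))*12 = (33/8 - 35/8)*12 = -1/4*12 = -3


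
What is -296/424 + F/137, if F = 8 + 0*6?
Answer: -4645/7261 ≈ -0.63972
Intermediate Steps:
F = 8 (F = 8 + 0 = 8)
-296/424 + F/137 = -296/424 + 8/137 = -296*1/424 + 8*(1/137) = -37/53 + 8/137 = -4645/7261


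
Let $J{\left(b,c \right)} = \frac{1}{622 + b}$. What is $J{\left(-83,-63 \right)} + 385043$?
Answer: $\frac{207538178}{539} \approx 3.8504 \cdot 10^{5}$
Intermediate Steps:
$J{\left(-83,-63 \right)} + 385043 = \frac{1}{622 - 83} + 385043 = \frac{1}{539} + 385043 = \frac{207538178}{539}$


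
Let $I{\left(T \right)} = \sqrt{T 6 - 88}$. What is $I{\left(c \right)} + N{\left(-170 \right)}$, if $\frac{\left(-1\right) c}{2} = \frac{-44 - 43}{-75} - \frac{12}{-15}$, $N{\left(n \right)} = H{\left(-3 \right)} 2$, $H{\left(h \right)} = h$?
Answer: $-6 + \frac{2 i \sqrt{697}}{5} \approx -6.0 + 10.56 i$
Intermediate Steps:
$N{\left(n \right)} = -6$ ($N{\left(n \right)} = \left(-3\right) 2 = -6$)
$c = - \frac{98}{25}$ ($c = - 2 \left(\frac{-44 - 43}{-75} - \frac{12}{-15}\right) = - 2 \left(\left(-44 - 43\right) \left(- \frac{1}{75}\right) - - \frac{4}{5}\right) = - 2 \left(\left(-87\right) \left(- \frac{1}{75}\right) + \frac{4}{5}\right) = - 2 \left(\frac{29}{25} + \frac{4}{5}\right) = \left(-2\right) \frac{49}{25} = - \frac{98}{25} \approx -3.92$)
$I{\left(T \right)} = \sqrt{-88 + 6 T}$ ($I{\left(T \right)} = \sqrt{6 T - 88} = \sqrt{-88 + 6 T}$)
$I{\left(c \right)} + N{\left(-170 \right)} = \sqrt{-88 + 6 \left(- \frac{98}{25}\right)} - 6 = \sqrt{-88 - \frac{588}{25}} - 6 = \sqrt{- \frac{2788}{25}} - 6 = \frac{2 i \sqrt{697}}{5} - 6 = -6 + \frac{2 i \sqrt{697}}{5}$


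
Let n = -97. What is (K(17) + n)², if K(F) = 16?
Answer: 6561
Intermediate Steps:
(K(17) + n)² = (16 - 97)² = (-81)² = 6561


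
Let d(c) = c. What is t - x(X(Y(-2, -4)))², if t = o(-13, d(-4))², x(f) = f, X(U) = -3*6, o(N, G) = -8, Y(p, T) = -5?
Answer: -260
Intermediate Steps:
X(U) = -18
t = 64 (t = (-8)² = 64)
t - x(X(Y(-2, -4)))² = 64 - 1*(-18)² = 64 - 1*324 = 64 - 324 = -260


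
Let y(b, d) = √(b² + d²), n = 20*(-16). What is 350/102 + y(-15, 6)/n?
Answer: 175/51 - 3*√29/320 ≈ 3.3809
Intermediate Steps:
n = -320
350/102 + y(-15, 6)/n = 350/102 + √((-15)² + 6²)/(-320) = 350*(1/102) + √(225 + 36)*(-1/320) = 175/51 + √261*(-1/320) = 175/51 + (3*√29)*(-1/320) = 175/51 - 3*√29/320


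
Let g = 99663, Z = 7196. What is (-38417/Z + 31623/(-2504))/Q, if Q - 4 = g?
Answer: -80938819/448969536232 ≈ -0.00018028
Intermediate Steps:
Q = 99667 (Q = 4 + 99663 = 99667)
(-38417/Z + 31623/(-2504))/Q = (-38417/7196 + 31623/(-2504))/99667 = (-38417*1/7196 + 31623*(-1/2504))*(1/99667) = (-38417/7196 - 31623/2504)*(1/99667) = -80938819/4504696*1/99667 = -80938819/448969536232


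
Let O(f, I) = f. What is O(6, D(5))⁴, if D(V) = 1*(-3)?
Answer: 1296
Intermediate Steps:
D(V) = -3
O(6, D(5))⁴ = 6⁴ = 1296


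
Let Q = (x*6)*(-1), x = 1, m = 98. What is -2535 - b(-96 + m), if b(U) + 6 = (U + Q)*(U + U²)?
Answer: -2505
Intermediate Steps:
Q = -6 (Q = (1*6)*(-1) = 6*(-1) = -6)
b(U) = -6 + (-6 + U)*(U + U²) (b(U) = -6 + (U - 6)*(U + U²) = -6 + (-6 + U)*(U + U²))
-2535 - b(-96 + m) = -2535 - (-6 + (-96 + 98)³ - 6*(-96 + 98) - 5*(-96 + 98)²) = -2535 - (-6 + 2³ - 6*2 - 5*2²) = -2535 - (-6 + 8 - 12 - 5*4) = -2535 - (-6 + 8 - 12 - 20) = -2535 - 1*(-30) = -2535 + 30 = -2505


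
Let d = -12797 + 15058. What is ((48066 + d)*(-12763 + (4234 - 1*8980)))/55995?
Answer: -881175443/55995 ≈ -15737.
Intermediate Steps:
d = 2261
((48066 + d)*(-12763 + (4234 - 1*8980)))/55995 = ((48066 + 2261)*(-12763 + (4234 - 1*8980)))/55995 = (50327*(-12763 + (4234 - 8980)))*(1/55995) = (50327*(-12763 - 4746))*(1/55995) = (50327*(-17509))*(1/55995) = -881175443*1/55995 = -881175443/55995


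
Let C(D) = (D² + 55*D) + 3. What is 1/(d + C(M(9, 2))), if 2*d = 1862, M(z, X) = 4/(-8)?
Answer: 4/3627 ≈ 0.0011028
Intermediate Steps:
M(z, X) = -½ (M(z, X) = 4*(-⅛) = -½)
C(D) = 3 + D² + 55*D
d = 931 (d = (½)*1862 = 931)
1/(d + C(M(9, 2))) = 1/(931 + (3 + (-½)² + 55*(-½))) = 1/(931 + (3 + ¼ - 55/2)) = 1/(931 - 97/4) = 1/(3627/4) = 4/3627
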